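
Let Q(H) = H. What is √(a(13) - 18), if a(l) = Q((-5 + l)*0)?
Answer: 3*I*√2 ≈ 4.2426*I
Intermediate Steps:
a(l) = 0 (a(l) = (-5 + l)*0 = 0)
√(a(13) - 18) = √(0 - 18) = √(-18) = 3*I*√2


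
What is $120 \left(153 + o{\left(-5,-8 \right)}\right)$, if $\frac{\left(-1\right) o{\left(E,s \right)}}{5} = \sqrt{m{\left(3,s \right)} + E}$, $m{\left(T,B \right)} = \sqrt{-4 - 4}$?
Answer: $18360 - 600 \sqrt{-5 + 2 i \sqrt{2}} \approx 17994.0 - 1390.7 i$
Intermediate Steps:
$m{\left(T,B \right)} = 2 i \sqrt{2}$ ($m{\left(T,B \right)} = \sqrt{-8} = 2 i \sqrt{2}$)
$o{\left(E,s \right)} = - 5 \sqrt{E + 2 i \sqrt{2}}$ ($o{\left(E,s \right)} = - 5 \sqrt{2 i \sqrt{2} + E} = - 5 \sqrt{E + 2 i \sqrt{2}}$)
$120 \left(153 + o{\left(-5,-8 \right)}\right) = 120 \left(153 - 5 \sqrt{-5 + 2 i \sqrt{2}}\right) = 18360 - 600 \sqrt{-5 + 2 i \sqrt{2}}$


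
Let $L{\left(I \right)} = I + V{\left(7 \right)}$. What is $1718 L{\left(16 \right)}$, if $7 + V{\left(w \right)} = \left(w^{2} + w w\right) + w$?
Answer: $195852$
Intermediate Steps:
$V{\left(w \right)} = -7 + w + 2 w^{2}$ ($V{\left(w \right)} = -7 + \left(\left(w^{2} + w w\right) + w\right) = -7 + \left(\left(w^{2} + w^{2}\right) + w\right) = -7 + \left(2 w^{2} + w\right) = -7 + \left(w + 2 w^{2}\right) = -7 + w + 2 w^{2}$)
$L{\left(I \right)} = 98 + I$ ($L{\left(I \right)} = I + \left(-7 + 7 + 2 \cdot 7^{2}\right) = I + \left(-7 + 7 + 2 \cdot 49\right) = I + \left(-7 + 7 + 98\right) = I + 98 = 98 + I$)
$1718 L{\left(16 \right)} = 1718 \left(98 + 16\right) = 1718 \cdot 114 = 195852$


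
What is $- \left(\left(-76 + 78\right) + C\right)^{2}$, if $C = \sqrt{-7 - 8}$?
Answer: $11 - 4 i \sqrt{15} \approx 11.0 - 15.492 i$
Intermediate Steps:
$C = i \sqrt{15}$ ($C = \sqrt{-15} = i \sqrt{15} \approx 3.873 i$)
$- \left(\left(-76 + 78\right) + C\right)^{2} = - \left(\left(-76 + 78\right) + i \sqrt{15}\right)^{2} = - \left(2 + i \sqrt{15}\right)^{2}$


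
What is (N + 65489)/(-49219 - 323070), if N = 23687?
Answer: -89176/372289 ≈ -0.23953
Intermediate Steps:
(N + 65489)/(-49219 - 323070) = (23687 + 65489)/(-49219 - 323070) = 89176/(-372289) = 89176*(-1/372289) = -89176/372289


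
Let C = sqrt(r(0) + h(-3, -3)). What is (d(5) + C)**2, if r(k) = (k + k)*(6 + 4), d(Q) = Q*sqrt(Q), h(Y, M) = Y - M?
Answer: 125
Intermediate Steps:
d(Q) = Q**(3/2)
r(k) = 20*k (r(k) = (2*k)*10 = 20*k)
C = 0 (C = sqrt(20*0 + (-3 - 1*(-3))) = sqrt(0 + (-3 + 3)) = sqrt(0 + 0) = sqrt(0) = 0)
(d(5) + C)**2 = (5**(3/2) + 0)**2 = (5*sqrt(5) + 0)**2 = (5*sqrt(5))**2 = 125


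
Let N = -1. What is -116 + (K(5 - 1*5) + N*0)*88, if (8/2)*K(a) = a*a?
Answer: -116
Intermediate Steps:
K(a) = a²/4 (K(a) = (a*a)/4 = a²/4)
-116 + (K(5 - 1*5) + N*0)*88 = -116 + ((5 - 1*5)²/4 - 1*0)*88 = -116 + ((5 - 5)²/4 + 0)*88 = -116 + ((¼)*0² + 0)*88 = -116 + ((¼)*0 + 0)*88 = -116 + (0 + 0)*88 = -116 + 0*88 = -116 + 0 = -116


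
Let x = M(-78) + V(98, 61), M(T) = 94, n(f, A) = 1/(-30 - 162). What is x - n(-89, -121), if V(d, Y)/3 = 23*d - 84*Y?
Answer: -1635071/192 ≈ -8516.0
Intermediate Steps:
V(d, Y) = -252*Y + 69*d (V(d, Y) = 3*(23*d - 84*Y) = 3*(-84*Y + 23*d) = -252*Y + 69*d)
n(f, A) = -1/192 (n(f, A) = 1/(-192) = -1/192)
x = -8516 (x = 94 + (-252*61 + 69*98) = 94 + (-15372 + 6762) = 94 - 8610 = -8516)
x - n(-89, -121) = -8516 - 1*(-1/192) = -8516 + 1/192 = -1635071/192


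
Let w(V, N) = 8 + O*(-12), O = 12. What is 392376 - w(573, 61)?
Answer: 392512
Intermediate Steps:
w(V, N) = -136 (w(V, N) = 8 + 12*(-12) = 8 - 144 = -136)
392376 - w(573, 61) = 392376 - 1*(-136) = 392376 + 136 = 392512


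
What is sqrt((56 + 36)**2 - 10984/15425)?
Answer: 2*sqrt(20136753818)/3085 ≈ 91.996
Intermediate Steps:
sqrt((56 + 36)**2 - 10984/15425) = sqrt(92**2 - 10984*1/15425) = sqrt(8464 - 10984/15425) = sqrt(130546216/15425) = 2*sqrt(20136753818)/3085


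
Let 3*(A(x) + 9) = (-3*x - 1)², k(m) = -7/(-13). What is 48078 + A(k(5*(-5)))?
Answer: 24372139/507 ≈ 48071.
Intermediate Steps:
k(m) = 7/13 (k(m) = -7*(-1/13) = 7/13)
A(x) = -9 + (-1 - 3*x)²/3 (A(x) = -9 + (-3*x - 1)²/3 = -9 + (-1 - 3*x)²/3)
48078 + A(k(5*(-5))) = 48078 + (-9 + (1 + 3*(7/13))²/3) = 48078 + (-9 + (1 + 21/13)²/3) = 48078 + (-9 + (34/13)²/3) = 48078 + (-9 + (⅓)*(1156/169)) = 48078 + (-9 + 1156/507) = 48078 - 3407/507 = 24372139/507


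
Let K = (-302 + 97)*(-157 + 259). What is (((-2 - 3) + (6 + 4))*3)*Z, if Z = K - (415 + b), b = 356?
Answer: -325215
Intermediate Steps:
K = -20910 (K = -205*102 = -20910)
Z = -21681 (Z = -20910 - (415 + 356) = -20910 - 1*771 = -20910 - 771 = -21681)
(((-2 - 3) + (6 + 4))*3)*Z = (((-2 - 3) + (6 + 4))*3)*(-21681) = ((-5 + 10)*3)*(-21681) = (5*3)*(-21681) = 15*(-21681) = -325215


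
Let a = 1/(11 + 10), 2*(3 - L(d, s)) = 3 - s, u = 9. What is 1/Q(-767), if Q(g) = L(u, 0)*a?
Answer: 14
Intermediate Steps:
L(d, s) = 3/2 + s/2 (L(d, s) = 3 - (3 - s)/2 = 3 + (-3/2 + s/2) = 3/2 + s/2)
a = 1/21 ≈ 0.047619
Q(g) = 1/14 (Q(g) = (3/2 + (½)*0)*(1/21) = (3/2 + 0)*(1/21) = (3/2)*(1/21) = 1/14)
1/Q(-767) = 1/(1/14) = 14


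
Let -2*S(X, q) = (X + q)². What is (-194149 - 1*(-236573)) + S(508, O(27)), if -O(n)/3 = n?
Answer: -97481/2 ≈ -48741.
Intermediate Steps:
O(n) = -3*n
S(X, q) = -(X + q)²/2
(-194149 - 1*(-236573)) + S(508, O(27)) = (-194149 - 1*(-236573)) - (508 - 3*27)²/2 = (-194149 + 236573) - (508 - 81)²/2 = 42424 - ½*427² = 42424 - ½*182329 = 42424 - 182329/2 = -97481/2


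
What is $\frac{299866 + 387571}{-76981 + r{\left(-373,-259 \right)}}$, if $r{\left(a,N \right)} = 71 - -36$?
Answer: $- \frac{687437}{76874} \approx -8.9424$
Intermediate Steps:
$r{\left(a,N \right)} = 107$ ($r{\left(a,N \right)} = 71 + 36 = 107$)
$\frac{299866 + 387571}{-76981 + r{\left(-373,-259 \right)}} = \frac{299866 + 387571}{-76981 + 107} = \frac{687437}{-76874} = 687437 \left(- \frac{1}{76874}\right) = - \frac{687437}{76874}$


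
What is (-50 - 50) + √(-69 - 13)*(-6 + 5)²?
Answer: -100 + I*√82 ≈ -100.0 + 9.0554*I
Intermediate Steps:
(-50 - 50) + √(-69 - 13)*(-6 + 5)² = -100 + √(-82)*(-1)² = -100 + (I*√82)*1 = -100 + I*√82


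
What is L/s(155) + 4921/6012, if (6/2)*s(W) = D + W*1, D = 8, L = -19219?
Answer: -345831761/979956 ≈ -352.91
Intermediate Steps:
s(W) = 8/3 + W/3 (s(W) = (8 + W*1)/3 = (8 + W)/3 = 8/3 + W/3)
L/s(155) + 4921/6012 = -19219/(8/3 + (⅓)*155) + 4921/6012 = -19219/(8/3 + 155/3) + 4921*(1/6012) = -19219/163/3 + 4921/6012 = -19219*3/163 + 4921/6012 = -57657/163 + 4921/6012 = -345831761/979956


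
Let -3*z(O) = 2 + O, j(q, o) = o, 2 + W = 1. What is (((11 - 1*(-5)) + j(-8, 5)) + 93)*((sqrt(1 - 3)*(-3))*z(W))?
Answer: 114*I*sqrt(2) ≈ 161.22*I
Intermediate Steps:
W = -1 (W = -2 + 1 = -1)
z(O) = -2/3 - O/3 (z(O) = -(2 + O)/3 = -2/3 - O/3)
(((11 - 1*(-5)) + j(-8, 5)) + 93)*((sqrt(1 - 3)*(-3))*z(W)) = (((11 - 1*(-5)) + 5) + 93)*((sqrt(1 - 3)*(-3))*(-2/3 - 1/3*(-1))) = (((11 + 5) + 5) + 93)*((sqrt(-2)*(-3))*(-2/3 + 1/3)) = ((16 + 5) + 93)*(((I*sqrt(2))*(-3))*(-1/3)) = (21 + 93)*(-3*I*sqrt(2)*(-1/3)) = 114*(I*sqrt(2)) = 114*I*sqrt(2)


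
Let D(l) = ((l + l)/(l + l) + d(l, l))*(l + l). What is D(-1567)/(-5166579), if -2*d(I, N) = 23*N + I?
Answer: 58934870/5166579 ≈ 11.407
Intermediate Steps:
d(I, N) = -23*N/2 - I/2 (d(I, N) = -(23*N + I)/2 = -(I + 23*N)/2 = -23*N/2 - I/2)
D(l) = 2*l*(1 - 12*l) (D(l) = ((l + l)/(l + l) + (-23*l/2 - l/2))*(l + l) = ((2*l)/((2*l)) - 12*l)*(2*l) = ((2*l)*(1/(2*l)) - 12*l)*(2*l) = (1 - 12*l)*(2*l) = 2*l*(1 - 12*l))
D(-1567)/(-5166579) = (2*(-1567)*(1 - 12*(-1567)))/(-5166579) = (2*(-1567)*(1 + 18804))*(-1/5166579) = (2*(-1567)*18805)*(-1/5166579) = -58934870*(-1/5166579) = 58934870/5166579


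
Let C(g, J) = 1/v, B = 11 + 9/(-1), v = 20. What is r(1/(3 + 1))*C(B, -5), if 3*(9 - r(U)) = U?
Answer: 107/240 ≈ 0.44583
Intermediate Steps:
r(U) = 9 - U/3
B = 2 (B = 11 + 9*(-1) = 11 - 9 = 2)
C(g, J) = 1/20
r(1/(3 + 1))*C(B, -5) = (9 - 1/(3*(3 + 1)))*(1/20) = (9 - 1/3/4)*(1/20) = (9 - 1/3*1/4)*(1/20) = (9 - 1/12)*(1/20) = (107/12)*(1/20) = 107/240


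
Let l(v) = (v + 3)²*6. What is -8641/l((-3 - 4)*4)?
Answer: -8641/3750 ≈ -2.3043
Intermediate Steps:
l(v) = 6*(3 + v)² (l(v) = (3 + v)²*6 = 6*(3 + v)²)
-8641/l((-3 - 4)*4) = -8641*1/(6*(3 + (-3 - 4)*4)²) = -8641*1/(6*(3 - 7*4)²) = -8641*1/(6*(3 - 28)²) = -8641/(6*(-25)²) = -8641/(6*625) = -8641/3750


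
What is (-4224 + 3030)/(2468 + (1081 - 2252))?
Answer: -1194/1297 ≈ -0.92059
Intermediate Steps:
(-4224 + 3030)/(2468 + (1081 - 2252)) = -1194/(2468 - 1171) = -1194/1297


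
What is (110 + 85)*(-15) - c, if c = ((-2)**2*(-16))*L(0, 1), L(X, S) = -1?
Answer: -2989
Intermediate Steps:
c = 64 (c = ((-2)**2*(-16))*(-1) = (4*(-16))*(-1) = -64*(-1) = 64)
(110 + 85)*(-15) - c = (110 + 85)*(-15) - 1*64 = 195*(-15) - 64 = -2925 - 64 = -2989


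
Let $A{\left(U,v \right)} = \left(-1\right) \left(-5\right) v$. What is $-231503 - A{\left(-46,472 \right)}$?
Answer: $-233863$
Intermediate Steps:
$A{\left(U,v \right)} = 5 v$
$-231503 - A{\left(-46,472 \right)} = -231503 - 5 \cdot 472 = -231503 - 2360 = -233863$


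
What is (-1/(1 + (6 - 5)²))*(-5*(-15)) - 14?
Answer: -103/2 ≈ -51.500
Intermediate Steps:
(-1/(1 + (6 - 5)²))*(-5*(-15)) - 14 = -1/(1 + 1²)*75 - 14 = -1/(1 + 1)*75 - 14 = -1/2*75 - 14 = -1*½*75 - 14 = -½*75 - 14 = -75/2 - 14 = -103/2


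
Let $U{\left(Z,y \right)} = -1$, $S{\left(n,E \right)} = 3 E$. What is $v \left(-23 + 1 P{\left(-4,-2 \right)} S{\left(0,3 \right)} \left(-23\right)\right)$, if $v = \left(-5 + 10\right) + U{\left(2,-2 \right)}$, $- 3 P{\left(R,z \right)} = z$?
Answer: $-644$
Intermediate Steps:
$P{\left(R,z \right)} = - \frac{z}{3}$
$v = 4$ ($v = \left(-5 + 10\right) - 1 = 5 - 1 = 4$)
$v \left(-23 + 1 P{\left(-4,-2 \right)} S{\left(0,3 \right)} \left(-23\right)\right) = 4 \left(-23 + 1 \left(\left(- \frac{1}{3}\right) \left(-2\right)\right) 3 \cdot 3 \left(-23\right)\right) = 4 \left(-23 + 1 \cdot \frac{2}{3} \cdot 9 \left(-23\right)\right) = 4 \left(-23 + \frac{2}{3} \cdot 9 \left(-23\right)\right) = 4 \left(-23 + 6 \left(-23\right)\right) = 4 \left(-23 - 138\right) = 4 \left(-161\right) = -644$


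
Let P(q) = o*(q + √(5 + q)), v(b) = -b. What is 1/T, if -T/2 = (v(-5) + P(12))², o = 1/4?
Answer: -8/(32 + √17)² ≈ -0.0061308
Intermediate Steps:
o = ¼ ≈ 0.25000
P(q) = q/4 + √(5 + q)/4 (P(q) = (q + √(5 + q))/4 = q/4 + √(5 + q)/4)
T = -2*(8 + √17/4)² (T = -2*(-1*(-5) + ((¼)*12 + √(5 + 12)/4))² = -2*(5 + (3 + √17/4))² = -2*(8 + √17/4)² ≈ -163.11)
1/T = 1/(-(32 + √17)²/8) = -8/(32 + √17)²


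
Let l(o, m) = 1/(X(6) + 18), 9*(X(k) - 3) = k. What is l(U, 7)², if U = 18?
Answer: 9/4225 ≈ 0.0021302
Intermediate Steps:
X(k) = 3 + k/9
l(o, m) = 3/65 (l(o, m) = 1/((3 + (⅑)*6) + 18) = 1/((3 + ⅔) + 18) = 1/(11/3 + 18) = 1/(65/3) = 3/65)
l(U, 7)² = (3/65)² = 9/4225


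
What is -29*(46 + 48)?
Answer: -2726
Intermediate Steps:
-29*(46 + 48) = -29*94 = -2726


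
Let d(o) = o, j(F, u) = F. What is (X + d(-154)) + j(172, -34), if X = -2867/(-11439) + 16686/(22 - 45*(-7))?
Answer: 261226307/3854943 ≈ 67.764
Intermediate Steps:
X = 191837333/3854943 (X = -2867*(-1/11439) + 16686/(22 + 315) = 2867/11439 + 16686/337 = 191837333/3854943 ≈ 49.764)
(X + d(-154)) + j(172, -34) = (191837333/3854943 - 154) + 172 = -401823889/3854943 + 172 = 261226307/3854943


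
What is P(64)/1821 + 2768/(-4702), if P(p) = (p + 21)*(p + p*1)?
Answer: 23058616/4281171 ≈ 5.3861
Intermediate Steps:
P(p) = 2*p*(21 + p) (P(p) = (21 + p)*(p + p) = (21 + p)*(2*p) = 2*p*(21 + p))
P(64)/1821 + 2768/(-4702) = (2*64*(21 + 64))/1821 + 2768/(-4702) = (2*64*85)*(1/1821) + 2768*(-1/4702) = 10880*(1/1821) - 1384/2351 = 10880/1821 - 1384/2351 = 23058616/4281171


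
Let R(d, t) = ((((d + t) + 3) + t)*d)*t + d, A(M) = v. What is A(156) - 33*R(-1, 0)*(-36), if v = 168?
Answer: -1020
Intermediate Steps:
A(M) = 168
R(d, t) = d + d*t*(3 + d + 2*t) (R(d, t) = (((3 + d + t) + t)*d)*t + d = ((3 + d + 2*t)*d)*t + d = (d*(3 + d + 2*t))*t + d = d*t*(3 + d + 2*t) + d = d + d*t*(3 + d + 2*t))
A(156) - 33*R(-1, 0)*(-36) = 168 - (-33)*(1 + 2*0**2 + 3*0 - 1*0)*(-36) = 168 - (-33)*(1 + 2*0 + 0 + 0)*(-36) = 168 - (-33)*(1 + 0 + 0 + 0)*(-36) = 168 - (-33)*(-36) = 168 - 33*(-1)*(-36) = 168 + 33*(-36) = 168 - 1188 = -1020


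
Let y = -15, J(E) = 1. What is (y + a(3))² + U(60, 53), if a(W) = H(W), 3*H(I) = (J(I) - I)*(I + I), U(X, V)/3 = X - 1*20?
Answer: 481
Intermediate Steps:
U(X, V) = -60 + 3*X (U(X, V) = 3*(X - 1*20) = 3*(X - 20) = 3*(-20 + X) = -60 + 3*X)
H(I) = 2*I*(1 - I)/3 (H(I) = ((1 - I)*(I + I))/3 = ((1 - I)*(2*I))/3 = (2*I*(1 - I))/3 = 2*I*(1 - I)/3)
a(W) = 2*W*(1 - W)/3
(y + a(3))² + U(60, 53) = (-15 + (⅔)*3*(1 - 1*3))² + (-60 + 3*60) = (-15 + (⅔)*3*(1 - 3))² + (-60 + 180) = (-15 + (⅔)*3*(-2))² + 120 = (-15 - 4)² + 120 = (-19)² + 120 = 361 + 120 = 481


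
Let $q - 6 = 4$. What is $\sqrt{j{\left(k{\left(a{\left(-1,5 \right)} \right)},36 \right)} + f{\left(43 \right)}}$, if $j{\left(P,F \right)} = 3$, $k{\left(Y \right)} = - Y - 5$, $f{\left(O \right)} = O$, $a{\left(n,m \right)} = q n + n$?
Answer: $\sqrt{46} \approx 6.7823$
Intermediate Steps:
$q = 10$ ($q = 6 + 4 = 10$)
$a{\left(n,m \right)} = 11 n$ ($a{\left(n,m \right)} = 10 n + n = 11 n$)
$k{\left(Y \right)} = -5 - Y$
$\sqrt{j{\left(k{\left(a{\left(-1,5 \right)} \right)},36 \right)} + f{\left(43 \right)}} = \sqrt{3 + 43} = \sqrt{46}$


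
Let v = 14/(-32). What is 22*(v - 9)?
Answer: -1661/8 ≈ -207.63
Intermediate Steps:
v = -7/16 (v = 14*(-1/32) = -7/16 ≈ -0.43750)
22*(v - 9) = 22*(-7/16 - 9) = 22*(-151/16) = -1661/8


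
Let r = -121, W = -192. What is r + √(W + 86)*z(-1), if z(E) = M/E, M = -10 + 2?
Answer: -121 + 8*I*√106 ≈ -121.0 + 82.365*I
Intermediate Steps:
M = -8
z(E) = -8/E
r + √(W + 86)*z(-1) = -121 + √(-192 + 86)*(-8/(-1)) = -121 + √(-106)*(-8*(-1)) = -121 + (I*√106)*8 = -121 + 8*I*√106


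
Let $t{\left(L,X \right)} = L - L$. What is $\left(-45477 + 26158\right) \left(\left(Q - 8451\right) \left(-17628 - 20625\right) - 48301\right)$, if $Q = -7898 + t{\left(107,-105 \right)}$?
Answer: $-12081136572724$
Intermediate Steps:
$t{\left(L,X \right)} = 0$
$Q = -7898$ ($Q = -7898 + 0 = -7898$)
$\left(-45477 + 26158\right) \left(\left(Q - 8451\right) \left(-17628 - 20625\right) - 48301\right) = \left(-45477 + 26158\right) \left(\left(-7898 - 8451\right) \left(-17628 - 20625\right) - 48301\right) = - 19319 \left(\left(-16349\right) \left(-38253\right) - 48301\right) = - 19319 \left(625398297 - 48301\right) = \left(-19319\right) 625349996 = -12081136572724$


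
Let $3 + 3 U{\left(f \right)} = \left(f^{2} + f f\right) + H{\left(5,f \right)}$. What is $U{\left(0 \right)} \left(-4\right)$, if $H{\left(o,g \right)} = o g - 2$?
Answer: $\frac{20}{3} \approx 6.6667$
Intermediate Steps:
$H{\left(o,g \right)} = -2 + g o$ ($H{\left(o,g \right)} = g o - 2 = -2 + g o$)
$U{\left(f \right)} = - \frac{5}{3} + \frac{2 f^{2}}{3} + \frac{5 f}{3}$ ($U{\left(f \right)} = -1 + \frac{\left(f^{2} + f f\right) + \left(-2 + f 5\right)}{3} = -1 + \frac{\left(f^{2} + f^{2}\right) + \left(-2 + 5 f\right)}{3} = -1 + \frac{2 f^{2} + \left(-2 + 5 f\right)}{3} = -1 + \frac{-2 + 2 f^{2} + 5 f}{3} = -1 + \left(- \frac{2}{3} + \frac{2 f^{2}}{3} + \frac{5 f}{3}\right) = - \frac{5}{3} + \frac{2 f^{2}}{3} + \frac{5 f}{3}$)
$U{\left(0 \right)} \left(-4\right) = \left(- \frac{5}{3} + \frac{2 \cdot 0^{2}}{3} + \frac{5}{3} \cdot 0\right) \left(-4\right) = \left(- \frac{5}{3} + \frac{2}{3} \cdot 0 + 0\right) \left(-4\right) = \left(- \frac{5}{3} + 0 + 0\right) \left(-4\right) = \left(- \frac{5}{3}\right) \left(-4\right) = \frac{20}{3}$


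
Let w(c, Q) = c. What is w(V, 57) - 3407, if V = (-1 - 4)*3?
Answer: -3422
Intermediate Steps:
V = -15 (V = -5*3 = -15)
w(V, 57) - 3407 = -15 - 3407 = -3422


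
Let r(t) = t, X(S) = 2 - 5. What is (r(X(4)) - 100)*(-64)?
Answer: 6592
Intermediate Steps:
X(S) = -3
(r(X(4)) - 100)*(-64) = (-3 - 100)*(-64) = -103*(-64) = 6592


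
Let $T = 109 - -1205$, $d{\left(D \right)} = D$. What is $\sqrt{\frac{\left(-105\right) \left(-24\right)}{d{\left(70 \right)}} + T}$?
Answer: $15 \sqrt{6} \approx 36.742$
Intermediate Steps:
$T = 1314$ ($T = 109 + 1205 = 1314$)
$\sqrt{\frac{\left(-105\right) \left(-24\right)}{d{\left(70 \right)}} + T} = \sqrt{\frac{\left(-105\right) \left(-24\right)}{70} + 1314} = \sqrt{2520 \cdot \frac{1}{70} + 1314} = \sqrt{36 + 1314} = \sqrt{1350} = 15 \sqrt{6}$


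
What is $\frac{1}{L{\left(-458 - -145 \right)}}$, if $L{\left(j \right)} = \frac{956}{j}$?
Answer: $- \frac{313}{956} \approx -0.32741$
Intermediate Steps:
$\frac{1}{L{\left(-458 - -145 \right)}} = \frac{1}{956 \frac{1}{-458 - -145}} = \frac{1}{956 \frac{1}{-458 + 145}} = \frac{1}{956 \frac{1}{-313}} = \frac{1}{956 \left(- \frac{1}{313}\right)} = \frac{1}{- \frac{956}{313}} = - \frac{313}{956}$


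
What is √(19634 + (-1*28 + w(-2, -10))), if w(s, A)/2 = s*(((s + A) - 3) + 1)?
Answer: √19662 ≈ 140.22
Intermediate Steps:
w(s, A) = 2*s*(-2 + A + s) (w(s, A) = 2*(s*(((s + A) - 3) + 1)) = 2*(s*(((A + s) - 3) + 1)) = 2*(s*((-3 + A + s) + 1)) = 2*(s*(-2 + A + s)) = 2*s*(-2 + A + s))
√(19634 + (-1*28 + w(-2, -10))) = √(19634 + (-1*28 + 2*(-2)*(-2 - 10 - 2))) = √(19634 + (-28 + 2*(-2)*(-14))) = √(19634 + (-28 + 56)) = √(19634 + 28) = √19662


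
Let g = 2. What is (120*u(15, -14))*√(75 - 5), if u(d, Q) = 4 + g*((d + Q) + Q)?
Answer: -2640*√70 ≈ -22088.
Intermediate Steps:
u(d, Q) = 4 + 2*d + 4*Q (u(d, Q) = 4 + 2*((d + Q) + Q) = 4 + 2*((Q + d) + Q) = 4 + 2*(d + 2*Q) = 4 + (2*d + 4*Q) = 4 + 2*d + 4*Q)
(120*u(15, -14))*√(75 - 5) = (120*(4 + 2*15 + 4*(-14)))*√(75 - 5) = (120*(4 + 30 - 56))*√70 = (120*(-22))*√70 = -2640*√70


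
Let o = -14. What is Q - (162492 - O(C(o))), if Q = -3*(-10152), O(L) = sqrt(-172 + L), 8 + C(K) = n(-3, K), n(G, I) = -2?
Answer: -132036 + I*sqrt(182) ≈ -1.3204e+5 + 13.491*I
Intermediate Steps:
C(K) = -10 (C(K) = -8 - 2 = -10)
Q = 30456
Q - (162492 - O(C(o))) = 30456 - (162492 - sqrt(-172 - 10)) = 30456 - (162492 - sqrt(-182)) = 30456 - (162492 - I*sqrt(182)) = 30456 + (-162492 + I*sqrt(182)) = -132036 + I*sqrt(182)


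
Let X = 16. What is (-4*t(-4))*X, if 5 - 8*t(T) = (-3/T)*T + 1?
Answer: -56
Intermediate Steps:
t(T) = 7/8 (t(T) = 5/8 - ((-3/T)*T + 1)/8 = 5/8 - (-3 + 1)/8 = 5/8 - ⅛*(-2) = 5/8 + ¼ = 7/8)
(-4*t(-4))*X = -4*7/8*16 = -7/2*16 = -56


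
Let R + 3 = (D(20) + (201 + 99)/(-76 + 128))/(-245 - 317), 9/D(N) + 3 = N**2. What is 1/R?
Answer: -1450241/4365669 ≈ -0.33219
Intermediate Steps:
D(N) = 9/(-3 + N**2)
R = -4365669/1450241 (R = -3 + (9/(-3 + 20**2) + (201 + 99)/(-76 + 128))/(-245 - 317) = -3 + (9/(-3 + 400) + 300/52)/(-562) = -3 + (9/397 + 300*(1/52))*(-1/562) = -3 + (9*(1/397) + 75/13)*(-1/562) = -3 + (9/397 + 75/13)*(-1/562) = -3 + (29892/5161)*(-1/562) = -3 - 14946/1450241 = -4365669/1450241 ≈ -3.0103)
1/R = 1/(-4365669/1450241) = -1450241/4365669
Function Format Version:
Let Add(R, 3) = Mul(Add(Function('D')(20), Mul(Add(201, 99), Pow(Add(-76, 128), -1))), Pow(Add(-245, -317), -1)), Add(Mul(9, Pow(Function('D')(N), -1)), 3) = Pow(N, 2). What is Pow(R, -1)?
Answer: Rational(-1450241, 4365669) ≈ -0.33219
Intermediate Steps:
Function('D')(N) = Mul(9, Pow(Add(-3, Pow(N, 2)), -1))
R = Rational(-4365669, 1450241) (R = Add(-3, Mul(Add(Mul(9, Pow(Add(-3, Pow(20, 2)), -1)), Mul(Add(201, 99), Pow(Add(-76, 128), -1))), Pow(Add(-245, -317), -1))) = Add(-3, Mul(Add(Mul(9, Pow(Add(-3, 400), -1)), Mul(300, Pow(52, -1))), Pow(-562, -1))) = Add(-3, Mul(Add(Mul(9, Pow(397, -1)), Mul(300, Rational(1, 52))), Rational(-1, 562))) = Add(-3, Mul(Add(Mul(9, Rational(1, 397)), Rational(75, 13)), Rational(-1, 562))) = Add(-3, Mul(Add(Rational(9, 397), Rational(75, 13)), Rational(-1, 562))) = Add(-3, Mul(Rational(29892, 5161), Rational(-1, 562))) = Add(-3, Rational(-14946, 1450241)) = Rational(-4365669, 1450241) ≈ -3.0103)
Pow(R, -1) = Pow(Rational(-4365669, 1450241), -1) = Rational(-1450241, 4365669)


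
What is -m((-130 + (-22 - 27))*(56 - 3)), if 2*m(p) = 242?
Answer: -121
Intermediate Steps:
m(p) = 121 (m(p) = (½)*242 = 121)
-m((-130 + (-22 - 27))*(56 - 3)) = -1*121 = -121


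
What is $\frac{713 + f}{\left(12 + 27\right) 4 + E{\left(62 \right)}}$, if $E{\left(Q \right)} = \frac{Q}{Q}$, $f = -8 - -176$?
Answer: $\frac{881}{157} \approx 5.6115$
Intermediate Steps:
$f = 168$ ($f = -8 + 176 = 168$)
$E{\left(Q \right)} = 1$
$\frac{713 + f}{\left(12 + 27\right) 4 + E{\left(62 \right)}} = \frac{713 + 168}{\left(12 + 27\right) 4 + 1} = \frac{881}{39 \cdot 4 + 1} = \frac{881}{156 + 1} = \frac{881}{157}$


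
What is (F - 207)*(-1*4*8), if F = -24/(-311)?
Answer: 2059296/311 ≈ 6621.5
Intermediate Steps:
F = 24/311 (F = -24*(-1/311) = 24/311 ≈ 0.077170)
(F - 207)*(-1*4*8) = (24/311 - 207)*(-1*4*8) = -(-257412)*8/311 = -64353/311*(-32) = 2059296/311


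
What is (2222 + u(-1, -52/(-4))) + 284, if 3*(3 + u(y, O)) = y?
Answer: 7508/3 ≈ 2502.7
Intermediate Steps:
u(y, O) = -3 + y/3
(2222 + u(-1, -52/(-4))) + 284 = (2222 + (-3 + (1/3)*(-1))) + 284 = (2222 + (-3 - 1/3)) + 284 = (2222 - 10/3) + 284 = 6656/3 + 284 = 7508/3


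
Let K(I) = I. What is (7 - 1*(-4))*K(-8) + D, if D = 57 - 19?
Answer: -50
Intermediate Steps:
D = 38
(7 - 1*(-4))*K(-8) + D = (7 - 1*(-4))*(-8) + 38 = (7 + 4)*(-8) + 38 = 11*(-8) + 38 = -88 + 38 = -50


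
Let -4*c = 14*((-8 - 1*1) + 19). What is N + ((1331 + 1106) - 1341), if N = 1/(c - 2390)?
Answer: 2657799/2425 ≈ 1096.0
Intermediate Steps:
c = -35 (c = -7*((-8 - 1*1) + 19)/2 = -7*((-8 - 1) + 19)/2 = -7*(-9 + 19)/2 = -7*10/2 = -1/4*140 = -35)
N = -1/2425 (N = 1/(-35 - 2390) = 1/(-2425) = -1/2425 ≈ -0.00041237)
N + ((1331 + 1106) - 1341) = -1/2425 + ((1331 + 1106) - 1341) = -1/2425 + (2437 - 1341) = -1/2425 + 1096 = 2657799/2425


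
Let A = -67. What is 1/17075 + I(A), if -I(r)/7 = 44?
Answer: -5259099/17075 ≈ -308.00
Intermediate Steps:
I(r) = -308 (I(r) = -7*44 = -308)
1/17075 + I(A) = 1/17075 - 308 = -5259099/17075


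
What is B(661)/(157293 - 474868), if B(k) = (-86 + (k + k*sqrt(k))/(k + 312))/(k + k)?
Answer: 83017/408498627950 - sqrt(661)/618000950 ≈ 1.6162e-7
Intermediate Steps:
B(k) = (-86 + (k + k**(3/2))/(312 + k))/(2*k) (B(k) = (-86 + (k + k**(3/2))/(312 + k))/((2*k)) = (-86 + (k + k**(3/2))/(312 + k))*(1/(2*k)) = (-86 + (k + k**(3/2))/(312 + k))/(2*k))
B(661)/(157293 - 474868) = ((1/2)*(-26832 + 661**(3/2) - 85*661)/(661*(312 + 661)))/(157293 - 474868) = ((1/2)*(1/661)*(-26832 + 661*sqrt(661) - 56185)/973)/(-317575) = ((1/2)*(1/661)*(1/973)*(-83017 + 661*sqrt(661)))*(-1/317575) = (-83017/1286306 + sqrt(661)/1946)*(-1/317575) = 83017/408498627950 - sqrt(661)/618000950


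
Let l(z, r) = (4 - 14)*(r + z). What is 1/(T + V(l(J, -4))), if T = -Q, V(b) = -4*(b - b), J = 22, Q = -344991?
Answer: 1/344991 ≈ 2.8986e-6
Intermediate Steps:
l(z, r) = -10*r - 10*z (l(z, r) = -10*(r + z) = -10*r - 10*z)
V(b) = 0 (V(b) = -4*0 = 0)
T = 344991 (T = -1*(-344991) = 344991)
1/(T + V(l(J, -4))) = 1/(344991 + 0) = 1/344991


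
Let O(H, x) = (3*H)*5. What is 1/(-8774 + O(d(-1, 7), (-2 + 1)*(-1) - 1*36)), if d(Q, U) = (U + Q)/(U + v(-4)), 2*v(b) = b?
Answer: -1/8756 ≈ -0.00011421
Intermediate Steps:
v(b) = b/2
d(Q, U) = (Q + U)/(-2 + U) (d(Q, U) = (U + Q)/(U + (½)*(-4)) = (Q + U)/(U - 2) = (Q + U)/(-2 + U))
O(H, x) = 15*H
1/(-8774 + O(d(-1, 7), (-2 + 1)*(-1) - 1*36)) = 1/(-8774 + 15*((-1 + 7)/(-2 + 7))) = 1/(-8774 + 15*(6/5)) = 1/(-8774 + 18) = 1/(-8756) = -1/8756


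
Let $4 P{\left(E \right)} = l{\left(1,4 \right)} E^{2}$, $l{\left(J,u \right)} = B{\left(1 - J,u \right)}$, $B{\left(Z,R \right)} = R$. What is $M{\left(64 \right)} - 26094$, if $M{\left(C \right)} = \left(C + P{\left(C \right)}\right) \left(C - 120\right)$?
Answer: $-259054$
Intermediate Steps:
$l{\left(J,u \right)} = u$
$P{\left(E \right)} = E^{2}$ ($P{\left(E \right)} = \frac{4 E^{2}}{4} = E^{2}$)
$M{\left(C \right)} = \left(-120 + C\right) \left(C + C^{2}\right)$ ($M{\left(C \right)} = \left(C + C^{2}\right) \left(C - 120\right) = \left(C + C^{2}\right) \left(-120 + C\right) = \left(-120 + C\right) \left(C + C^{2}\right)$)
$M{\left(64 \right)} - 26094 = 64 \left(-120 + 64^{2} - 7616\right) - 26094 = 64 \left(-120 + 4096 - 7616\right) - 26094 = 64 \left(-3640\right) - 26094 = -232960 - 26094 = -259054$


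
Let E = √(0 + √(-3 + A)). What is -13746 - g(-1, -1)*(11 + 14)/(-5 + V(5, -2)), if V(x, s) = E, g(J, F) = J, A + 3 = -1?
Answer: (-68755 + 13746*(-7)^(¼))/(5 - (-7)^(¼)) ≈ -13752.0 - 1.7811*I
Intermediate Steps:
A = -4 (A = -3 - 1 = -4)
E = 7^(¼)*√I (E = √(0 + √(-3 - 4)) = √(0 + √(-7)) = √(0 + I*√7) = √(I*√7) = 7^(¼)*√I ≈ 1.1502 + 1.1502*I)
V(x, s) = (-7)^(¼)
-13746 - g(-1, -1)*(11 + 14)/(-5 + V(5, -2)) = -13746 - (-(11 + 14))/(-5 + (-7)^(¼)) = -13746 - (-1*25)/(-5 + (-7)^(¼)) = -13746 - (-25)/(-5 + (-7)^(¼)) = -13746 + 25/(-5 + (-7)^(¼))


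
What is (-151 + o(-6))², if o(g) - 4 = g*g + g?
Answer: 13689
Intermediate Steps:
o(g) = 4 + g + g² (o(g) = 4 + (g*g + g) = 4 + (g² + g) = 4 + (g + g²) = 4 + g + g²)
(-151 + o(-6))² = (-151 + (4 - 6 + (-6)²))² = (-151 + (4 - 6 + 36))² = (-151 + 34)² = (-117)² = 13689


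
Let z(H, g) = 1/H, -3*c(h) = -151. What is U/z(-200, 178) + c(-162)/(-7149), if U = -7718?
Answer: 33105589049/21447 ≈ 1.5436e+6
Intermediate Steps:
c(h) = 151/3 (c(h) = -⅓*(-151) = 151/3)
U/z(-200, 178) + c(-162)/(-7149) = -7718/(1/(-200)) + (151/3)/(-7149) = -7718/(-1/200) + (151/3)*(-1/7149) = -7718*(-200) - 151/21447 = 1543600 - 151/21447 = 33105589049/21447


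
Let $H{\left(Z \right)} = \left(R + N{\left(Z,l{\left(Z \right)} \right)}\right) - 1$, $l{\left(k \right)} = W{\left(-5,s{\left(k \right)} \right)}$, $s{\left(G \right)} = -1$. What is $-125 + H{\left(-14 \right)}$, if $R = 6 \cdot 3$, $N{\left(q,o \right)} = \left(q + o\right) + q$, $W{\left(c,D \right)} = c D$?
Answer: $-131$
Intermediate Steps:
$W{\left(c,D \right)} = D c$
$l{\left(k \right)} = 5$ ($l{\left(k \right)} = \left(-1\right) \left(-5\right) = 5$)
$N{\left(q,o \right)} = o + 2 q$ ($N{\left(q,o \right)} = \left(o + q\right) + q = o + 2 q$)
$R = 18$
$H{\left(Z \right)} = 22 + 2 Z$ ($H{\left(Z \right)} = \left(18 + \left(5 + 2 Z\right)\right) - 1 = \left(23 + 2 Z\right) - 1 = 22 + 2 Z$)
$-125 + H{\left(-14 \right)} = -125 + \left(22 + 2 \left(-14\right)\right) = -125 + \left(22 - 28\right) = -125 - 6 = -131$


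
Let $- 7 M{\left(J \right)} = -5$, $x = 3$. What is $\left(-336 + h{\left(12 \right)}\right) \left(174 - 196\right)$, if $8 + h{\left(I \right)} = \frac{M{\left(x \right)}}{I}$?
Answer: $\frac{317801}{42} \approx 7566.7$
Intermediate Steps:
$M{\left(J \right)} = \frac{5}{7}$ ($M{\left(J \right)} = \left(- \frac{1}{7}\right) \left(-5\right) = \frac{5}{7}$)
$h{\left(I \right)} = -8 + \frac{5}{7 I}$
$\left(-336 + h{\left(12 \right)}\right) \left(174 - 196\right) = \left(-336 - \left(8 - \frac{5}{7 \cdot 12}\right)\right) \left(174 - 196\right) = \left(-336 + \left(-8 + \frac{5}{7} \cdot \frac{1}{12}\right)\right) \left(-22\right) = \left(-336 + \left(-8 + \frac{5}{84}\right)\right) \left(-22\right) = \left(-336 - \frac{667}{84}\right) \left(-22\right) = \left(- \frac{28891}{84}\right) \left(-22\right) = \frac{317801}{42}$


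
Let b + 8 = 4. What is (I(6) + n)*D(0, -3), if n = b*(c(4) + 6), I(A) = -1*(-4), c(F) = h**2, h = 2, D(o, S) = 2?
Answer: -72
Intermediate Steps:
b = -4 (b = -8 + 4 = -4)
c(F) = 4 (c(F) = 2**2 = 4)
I(A) = 4
n = -40 (n = -4*(4 + 6) = -4*10 = -40)
(I(6) + n)*D(0, -3) = (4 - 40)*2 = -36*2 = -72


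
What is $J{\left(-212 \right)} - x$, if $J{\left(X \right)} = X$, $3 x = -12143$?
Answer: $\frac{11507}{3} \approx 3835.7$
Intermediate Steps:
$x = - \frac{12143}{3}$ ($x = \frac{1}{3} \left(-12143\right) = - \frac{12143}{3} \approx -4047.7$)
$J{\left(-212 \right)} - x = -212 - - \frac{12143}{3} = -212 + \frac{12143}{3} = \frac{11507}{3}$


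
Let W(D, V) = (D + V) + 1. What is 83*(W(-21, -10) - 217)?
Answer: -20501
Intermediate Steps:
W(D, V) = 1 + D + V
83*(W(-21, -10) - 217) = 83*((1 - 21 - 10) - 217) = 83*(-30 - 217) = 83*(-247) = -20501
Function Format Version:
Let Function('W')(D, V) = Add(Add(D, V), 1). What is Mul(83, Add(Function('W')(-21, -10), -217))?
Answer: -20501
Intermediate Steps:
Function('W')(D, V) = Add(1, D, V)
Mul(83, Add(Function('W')(-21, -10), -217)) = Mul(83, Add(Add(1, -21, -10), -217)) = Mul(83, Add(-30, -217)) = Mul(83, -247) = -20501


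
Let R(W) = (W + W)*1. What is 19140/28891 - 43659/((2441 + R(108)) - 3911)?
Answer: 38950113/1097858 ≈ 35.478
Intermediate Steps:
R(W) = 2*W (R(W) = (2*W)*1 = 2*W)
19140/28891 - 43659/((2441 + R(108)) - 3911) = 19140/28891 - 43659/((2441 + 2*108) - 3911) = 19140*(1/28891) - 43659/((2441 + 216) - 3911) = 19140/28891 - 43659/(2657 - 3911) = 19140/28891 - 43659/(-1254) = 19140/28891 - 43659*(-1/1254) = 19140/28891 + 1323/38 = 38950113/1097858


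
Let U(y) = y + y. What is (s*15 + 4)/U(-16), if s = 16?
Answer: -61/8 ≈ -7.6250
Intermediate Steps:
U(y) = 2*y
(s*15 + 4)/U(-16) = (16*15 + 4)/((2*(-16))) = (240 + 4)/(-32) = 244*(-1/32) = -61/8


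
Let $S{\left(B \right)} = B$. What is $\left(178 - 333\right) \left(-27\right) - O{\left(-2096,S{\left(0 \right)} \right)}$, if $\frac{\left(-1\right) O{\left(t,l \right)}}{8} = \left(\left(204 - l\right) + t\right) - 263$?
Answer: $-13055$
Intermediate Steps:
$O{\left(t,l \right)} = 472 - 8 t + 8 l$ ($O{\left(t,l \right)} = - 8 \left(\left(\left(204 - l\right) + t\right) - 263\right) = - 8 \left(\left(204 + t - l\right) - 263\right) = - 8 \left(-59 + t - l\right) = 472 - 8 t + 8 l$)
$\left(178 - 333\right) \left(-27\right) - O{\left(-2096,S{\left(0 \right)} \right)} = \left(178 - 333\right) \left(-27\right) - \left(472 - -16768 + 8 \cdot 0\right) = \left(-155\right) \left(-27\right) - \left(472 + 16768 + 0\right) = 4185 - 17240 = -13055$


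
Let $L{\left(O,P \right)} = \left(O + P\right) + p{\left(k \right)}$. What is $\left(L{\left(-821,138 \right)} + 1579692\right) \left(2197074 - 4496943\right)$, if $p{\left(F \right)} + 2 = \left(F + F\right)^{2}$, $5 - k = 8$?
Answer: $-3631592045367$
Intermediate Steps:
$k = -3$ ($k = 5 - 8 = -3$)
$p{\left(F \right)} = -2 + 4 F^{2}$ ($p{\left(F \right)} = -2 + \left(F + F\right)^{2} = -2 + \left(2 F\right)^{2} = -2 + 4 F^{2}$)
$L{\left(O,P \right)} = 34 + O + P$ ($L{\left(O,P \right)} = \left(O + P\right) - \left(2 - 4 \left(-3\right)^{2}\right) = \left(O + P\right) + \left(-2 + 4 \cdot 9\right) = \left(O + P\right) + \left(-2 + 36\right) = \left(O + P\right) + 34 = 34 + O + P$)
$\left(L{\left(-821,138 \right)} + 1579692\right) \left(2197074 - 4496943\right) = \left(\left(34 - 821 + 138\right) + 1579692\right) \left(2197074 - 4496943\right) = \left(-649 + 1579692\right) \left(-2299869\right) = 1579043 \left(-2299869\right) = -3631592045367$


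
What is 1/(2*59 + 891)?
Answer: 1/1009 ≈ 0.00099108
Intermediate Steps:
1/(2*59 + 891) = 1/(118 + 891) = 1/1009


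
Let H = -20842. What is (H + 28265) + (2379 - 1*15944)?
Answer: -6142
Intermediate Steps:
(H + 28265) + (2379 - 1*15944) = (-20842 + 28265) + (2379 - 1*15944) = 7423 + (2379 - 15944) = 7423 - 13565 = -6142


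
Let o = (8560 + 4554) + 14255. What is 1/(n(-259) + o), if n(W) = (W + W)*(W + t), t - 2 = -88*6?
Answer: 1/433999 ≈ 2.3042e-6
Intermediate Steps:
t = -526 (t = 2 - 88*6 = 2 - 528 = -526)
o = 27369 (o = 13114 + 14255 = 27369)
n(W) = 2*W*(-526 + W) (n(W) = (W + W)*(W - 526) = (2*W)*(-526 + W) = 2*W*(-526 + W))
1/(n(-259) + o) = 1/(2*(-259)*(-526 - 259) + 27369) = 1/(2*(-259)*(-785) + 27369) = 1/(406630 + 27369) = 1/433999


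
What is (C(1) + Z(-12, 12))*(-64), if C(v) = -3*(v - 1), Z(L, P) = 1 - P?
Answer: 704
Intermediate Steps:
C(v) = 3 - 3*v (C(v) = -3*(-1 + v) = 3 - 3*v)
(C(1) + Z(-12, 12))*(-64) = ((3 - 3*1) + (1 - 1*12))*(-64) = ((3 - 3) + (1 - 12))*(-64) = (0 - 11)*(-64) = -11*(-64) = 704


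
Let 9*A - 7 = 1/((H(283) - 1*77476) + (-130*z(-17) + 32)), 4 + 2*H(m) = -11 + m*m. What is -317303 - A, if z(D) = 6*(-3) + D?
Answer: -31276950679/98571 ≈ -3.1730e+5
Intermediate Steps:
z(D) = -18 + D
H(m) = -15/2 + m²/2 (H(m) = -2 + (-11 + m*m)/2 = -2 + (-11 + m²)/2 = -2 + (-11/2 + m²/2) = -15/2 + m²/2)
A = 76666/98571 (A = 7/9 + 1/(9*(((-15/2 + (½)*283²) - 1*77476) + (-130*(-18 - 17) + 32))) = 7/9 + 1/(9*(((-15/2 + (½)*80089) - 77476) + (-130*(-35) + 32))) = 7/9 + 1/(9*(((-15/2 + 80089/2) - 77476) + (4550 + 32))) = 7/9 + 1/(9*((40037 - 77476) + 4582)) = 7/9 + 1/(9*(-37439 + 4582)) = 7/9 + (⅑)/(-32857) = 7/9 + (⅑)*(-1/32857) = 7/9 - 1/295713 = 76666/98571 ≈ 0.77777)
-317303 - A = -317303 - 1*76666/98571 = -317303 - 76666/98571 = -31276950679/98571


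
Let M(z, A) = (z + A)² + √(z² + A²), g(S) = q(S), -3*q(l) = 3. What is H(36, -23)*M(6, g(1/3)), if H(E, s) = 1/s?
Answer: -25/23 - √37/23 ≈ -1.3514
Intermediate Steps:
q(l) = -1 (q(l) = -⅓*3 = -1)
g(S) = -1
H(E, s) = 1/s
M(z, A) = (A + z)² + √(A² + z²)
H(36, -23)*M(6, g(1/3)) = ((-1 + 6)² + √((-1)² + 6²))/(-23) = -(5² + √(1 + 36))/23 = -(25 + √37)/23 = -25/23 - √37/23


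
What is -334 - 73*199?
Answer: -14861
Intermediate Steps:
-334 - 73*199 = -334 - 14527 = -14861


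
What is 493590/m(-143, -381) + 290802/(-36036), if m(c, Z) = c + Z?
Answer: -373737281/393393 ≈ -950.04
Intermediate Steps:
m(c, Z) = Z + c
493590/m(-143, -381) + 290802/(-36036) = 493590/(-381 - 143) + 290802/(-36036) = 493590/(-524) + 290802*(-1/36036) = 493590*(-1/524) - 48467/6006 = -246795/262 - 48467/6006 = -373737281/393393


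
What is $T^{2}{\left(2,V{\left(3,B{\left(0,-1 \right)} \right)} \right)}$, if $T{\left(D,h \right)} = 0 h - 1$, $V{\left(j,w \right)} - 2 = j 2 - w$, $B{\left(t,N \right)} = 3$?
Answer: $1$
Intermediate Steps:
$V{\left(j,w \right)} = 2 - w + 2 j$ ($V{\left(j,w \right)} = 2 + \left(j 2 - w\right) = 2 + \left(2 j - w\right) = 2 + \left(- w + 2 j\right) = 2 - w + 2 j$)
$T{\left(D,h \right)} = -1$ ($T{\left(D,h \right)} = 0 - 1 = -1$)
$T^{2}{\left(2,V{\left(3,B{\left(0,-1 \right)} \right)} \right)} = \left(-1\right)^{2} = 1$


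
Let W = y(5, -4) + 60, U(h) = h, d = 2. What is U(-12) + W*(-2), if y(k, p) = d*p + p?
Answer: -108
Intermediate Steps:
y(k, p) = 3*p (y(k, p) = 2*p + p = 3*p)
W = 48 (W = 3*(-4) + 60 = -12 + 60 = 48)
U(-12) + W*(-2) = -12 + 48*(-2) = -12 - 96 = -108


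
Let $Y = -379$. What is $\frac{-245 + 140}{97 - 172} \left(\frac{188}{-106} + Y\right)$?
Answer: $- \frac{141267}{265} \approx -533.08$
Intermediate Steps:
$\frac{-245 + 140}{97 - 172} \left(\frac{188}{-106} + Y\right) = \frac{-245 + 140}{97 - 172} \left(\frac{188}{-106} - 379\right) = - \frac{105}{-75} \left(188 \left(- \frac{1}{106}\right) - 379\right) = \left(-105\right) \left(- \frac{1}{75}\right) \left(- \frac{94}{53} - 379\right) = \frac{7}{5} \left(- \frac{20181}{53}\right) = - \frac{141267}{265}$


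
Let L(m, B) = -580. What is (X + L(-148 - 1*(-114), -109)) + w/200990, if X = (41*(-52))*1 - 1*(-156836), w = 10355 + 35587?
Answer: 15488714351/100495 ≈ 1.5412e+5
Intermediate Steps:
w = 45942
X = 154704 (X = -2132*1 + 156836 = -2132 + 156836 = 154704)
(X + L(-148 - 1*(-114), -109)) + w/200990 = (154704 - 580) + 45942/200990 = 154124 + 45942*(1/200990) = 154124 + 22971/100495 = 15488714351/100495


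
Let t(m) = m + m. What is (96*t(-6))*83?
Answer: -95616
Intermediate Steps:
t(m) = 2*m
(96*t(-6))*83 = (96*(2*(-6)))*83 = (96*(-12))*83 = -1152*83 = -95616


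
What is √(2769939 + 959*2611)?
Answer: 4*√329618 ≈ 2296.5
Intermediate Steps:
√(2769939 + 959*2611) = √(2769939 + 2503949) = √5273888 = 4*√329618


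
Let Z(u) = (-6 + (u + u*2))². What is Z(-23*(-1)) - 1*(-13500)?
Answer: 17469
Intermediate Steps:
Z(u) = (-6 + 3*u)² (Z(u) = (-6 + (u + 2*u))² = (-6 + 3*u)²)
Z(-23*(-1)) - 1*(-13500) = 9*(-2 - 23*(-1))² - 1*(-13500) = 9*(-2 + 23)² + 13500 = 9*21² + 13500 = 9*441 + 13500 = 3969 + 13500 = 17469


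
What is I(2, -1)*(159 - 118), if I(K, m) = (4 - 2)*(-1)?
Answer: -82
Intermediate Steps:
I(K, m) = -2 (I(K, m) = 2*(-1) = -2)
I(2, -1)*(159 - 118) = -2*(159 - 118) = -2*41 = -82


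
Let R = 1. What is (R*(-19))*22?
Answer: -418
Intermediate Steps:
(R*(-19))*22 = (1*(-19))*22 = -19*22 = -418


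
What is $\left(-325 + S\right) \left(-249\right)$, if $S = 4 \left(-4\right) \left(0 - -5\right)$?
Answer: $100845$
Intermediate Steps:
$S = -80$ ($S = - 16 \left(0 + 5\right) = \left(-16\right) 5 = -80$)
$\left(-325 + S\right) \left(-249\right) = \left(-325 - 80\right) \left(-249\right) = \left(-405\right) \left(-249\right) = 100845$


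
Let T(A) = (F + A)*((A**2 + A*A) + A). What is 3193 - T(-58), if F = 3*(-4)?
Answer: 470093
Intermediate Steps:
F = -12
T(A) = (-12 + A)*(A + 2*A**2) (T(A) = (-12 + A)*((A**2 + A*A) + A) = (-12 + A)*((A**2 + A**2) + A) = (-12 + A)*(2*A**2 + A) = (-12 + A)*(A + 2*A**2))
3193 - T(-58) = 3193 - (-58)*(-12 - 23*(-58) + 2*(-58)**2) = 3193 - (-58)*(-12 + 1334 + 2*3364) = 3193 - (-58)*(-12 + 1334 + 6728) = 3193 - (-58)*8050 = 3193 - 1*(-466900) = 3193 + 466900 = 470093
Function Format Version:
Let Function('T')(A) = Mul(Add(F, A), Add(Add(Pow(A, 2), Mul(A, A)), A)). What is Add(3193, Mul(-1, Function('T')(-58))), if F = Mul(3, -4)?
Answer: 470093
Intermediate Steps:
F = -12
Function('T')(A) = Mul(Add(-12, A), Add(A, Mul(2, Pow(A, 2)))) (Function('T')(A) = Mul(Add(-12, A), Add(Add(Pow(A, 2), Mul(A, A)), A)) = Mul(Add(-12, A), Add(Add(Pow(A, 2), Pow(A, 2)), A)) = Mul(Add(-12, A), Add(Mul(2, Pow(A, 2)), A)) = Mul(Add(-12, A), Add(A, Mul(2, Pow(A, 2)))))
Add(3193, Mul(-1, Function('T')(-58))) = Add(3193, Mul(-1, Mul(-58, Add(-12, Mul(-23, -58), Mul(2, Pow(-58, 2)))))) = Add(3193, Mul(-1, Mul(-58, Add(-12, 1334, Mul(2, 3364))))) = Add(3193, Mul(-1, Mul(-58, Add(-12, 1334, 6728)))) = Add(3193, Mul(-1, Mul(-58, 8050))) = Add(3193, Mul(-1, -466900)) = Add(3193, 466900) = 470093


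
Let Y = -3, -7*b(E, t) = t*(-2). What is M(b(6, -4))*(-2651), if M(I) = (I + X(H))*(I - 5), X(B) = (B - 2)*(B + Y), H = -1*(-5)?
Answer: 3875762/49 ≈ 79097.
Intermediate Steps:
H = 5
b(E, t) = 2*t/7 (b(E, t) = -t*(-2)/7 = -(-2)*t/7 = 2*t/7)
X(B) = (-3 + B)*(-2 + B) (X(B) = (B - 2)*(B - 3) = (-2 + B)*(-3 + B) = (-3 + B)*(-2 + B))
M(I) = (-5 + I)*(6 + I) (M(I) = (I + (6 + 5**2 - 5*5))*(I - 5) = (I + (6 + 25 - 25))*(-5 + I) = (I + 6)*(-5 + I) = (6 + I)*(-5 + I) = (-5 + I)*(6 + I))
M(b(6, -4))*(-2651) = (-30 + (2/7)*(-4) + ((2/7)*(-4))**2)*(-2651) = (-30 - 8/7 + (-8/7)**2)*(-2651) = (-30 - 8/7 + 64/49)*(-2651) = -1462/49*(-2651) = 3875762/49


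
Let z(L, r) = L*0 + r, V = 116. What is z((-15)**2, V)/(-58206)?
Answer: -58/29103 ≈ -0.0019929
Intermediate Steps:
z(L, r) = r (z(L, r) = 0 + r = r)
z((-15)**2, V)/(-58206) = 116/(-58206) = 116*(-1/58206) = -58/29103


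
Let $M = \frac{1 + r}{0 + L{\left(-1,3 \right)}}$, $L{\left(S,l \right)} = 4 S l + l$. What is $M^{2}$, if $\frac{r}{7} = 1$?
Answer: $\frac{64}{81} \approx 0.79012$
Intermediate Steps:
$r = 7$ ($r = 7 \cdot 1 = 7$)
$L{\left(S,l \right)} = l + 4 S l$ ($L{\left(S,l \right)} = 4 S l + l = l + 4 S l$)
$M = - \frac{8}{9}$ ($M = \frac{1 + 7}{0 + 3 \left(1 + 4 \left(-1\right)\right)} = \frac{8}{0 + 3 \left(1 - 4\right)} = \frac{8}{0 + 3 \left(-3\right)} = \frac{8}{0 - 9} = \frac{8}{-9} = 8 \left(- \frac{1}{9}\right) = - \frac{8}{9} \approx -0.88889$)
$M^{2} = \left(- \frac{8}{9}\right)^{2} = \frac{64}{81}$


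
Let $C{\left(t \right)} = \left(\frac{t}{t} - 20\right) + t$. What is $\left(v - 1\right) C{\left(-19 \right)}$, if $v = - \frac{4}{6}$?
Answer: $\frac{190}{3} \approx 63.333$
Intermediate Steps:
$v = - \frac{2}{3}$ ($v = \left(-4\right) \frac{1}{6} = - \frac{2}{3} \approx -0.66667$)
$C{\left(t \right)} = -19 + t$ ($C{\left(t \right)} = \left(1 - 20\right) + t = -19 + t$)
$\left(v - 1\right) C{\left(-19 \right)} = \left(- \frac{2}{3} - 1\right) \left(-19 - 19\right) = \left(- \frac{2}{3} - 1\right) \left(-38\right) = \left(- \frac{5}{3}\right) \left(-38\right) = \frac{190}{3}$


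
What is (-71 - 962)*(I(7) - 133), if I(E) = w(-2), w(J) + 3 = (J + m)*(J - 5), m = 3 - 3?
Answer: 126026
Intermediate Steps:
m = 0
w(J) = -3 + J*(-5 + J) (w(J) = -3 + (J + 0)*(J - 5) = -3 + J*(-5 + J))
I(E) = 11 (I(E) = -3 + (-2)² - 5*(-2) = -3 + 4 + 10 = 11)
(-71 - 962)*(I(7) - 133) = (-71 - 962)*(11 - 133) = -1033*(-122) = 126026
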